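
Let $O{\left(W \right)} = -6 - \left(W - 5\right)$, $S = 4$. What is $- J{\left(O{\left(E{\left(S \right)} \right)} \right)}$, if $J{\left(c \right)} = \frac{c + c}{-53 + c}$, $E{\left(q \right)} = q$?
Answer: $- \frac{5}{29} \approx -0.17241$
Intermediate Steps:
$O{\left(W \right)} = -1 - W$ ($O{\left(W \right)} = -6 - \left(-5 + W\right) = -1 - W$)
$J{\left(c \right)} = \frac{2 c}{-53 + c}$
$- J{\left(O{\left(E{\left(S \right)} \right)} \right)} = - \frac{2 \left(-1 - 4\right)}{-53 - 5} = - \frac{2 \left(-5\right)}{-53 - 5} = - \frac{2 \left(-5\right)}{-58} = - \frac{2 \left(-5\right) \left(-1\right)}{58} = \left(-1\right) \frac{5}{29} = - \frac{5}{29}$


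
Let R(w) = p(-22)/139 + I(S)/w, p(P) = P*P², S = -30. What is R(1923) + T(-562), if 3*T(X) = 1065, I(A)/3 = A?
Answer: 24800607/89099 ≈ 278.35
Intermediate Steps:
I(A) = 3*A
T(X) = 355 (T(X) = (⅓)*1065 = 355)
p(P) = P³
R(w) = -10648/139 - 90/w (R(w) = (-22)³/139 + (3*(-30))/w = -10648*1/139 - 90/w = -10648/139 - 90/w)
R(1923) + T(-562) = (-10648/139 - 90/1923) + 355 = (-10648/139 - 90*1/1923) + 355 = (-10648/139 - 30/641) + 355 = -6829538/89099 + 355 = 24800607/89099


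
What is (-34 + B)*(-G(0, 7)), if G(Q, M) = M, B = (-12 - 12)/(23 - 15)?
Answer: 259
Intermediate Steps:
B = -3 (B = -24/8 = -24*⅛ = -3)
(-34 + B)*(-G(0, 7)) = (-34 - 3)*(-1*7) = -37*(-7) = 259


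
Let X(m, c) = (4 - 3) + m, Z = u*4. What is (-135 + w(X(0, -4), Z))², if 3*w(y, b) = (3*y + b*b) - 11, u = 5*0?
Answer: 170569/9 ≈ 18952.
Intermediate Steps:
u = 0
Z = 0 (Z = 0*4 = 0)
X(m, c) = 1 + m
w(y, b) = -11/3 + y + b²/3 (w(y, b) = ((3*y + b*b) - 11)/3 = ((3*y + b²) - 11)/3 = ((b² + 3*y) - 11)/3 = (-11 + b² + 3*y)/3 = -11/3 + y + b²/3)
(-135 + w(X(0, -4), Z))² = (-135 + (-11/3 + (1 + 0) + (⅓)*0²))² = (-135 + (-11/3 + 1 + (⅓)*0))² = (-135 + (-11/3 + 1 + 0))² = (-135 - 8/3)² = (-413/3)² = 170569/9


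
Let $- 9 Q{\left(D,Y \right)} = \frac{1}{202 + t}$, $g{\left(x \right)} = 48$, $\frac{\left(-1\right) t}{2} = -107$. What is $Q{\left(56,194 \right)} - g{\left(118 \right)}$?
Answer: $- \frac{179713}{3744} \approx -48.0$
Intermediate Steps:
$t = 214$ ($t = \left(-2\right) \left(-107\right) = 214$)
$Q{\left(D,Y \right)} = - \frac{1}{3744}$ ($Q{\left(D,Y \right)} = - \frac{1}{9 \left(202 + 214\right)} = - \frac{1}{9 \cdot 416} = \left(- \frac{1}{9}\right) \frac{1}{416} = - \frac{1}{3744}$)
$Q{\left(56,194 \right)} - g{\left(118 \right)} = - \frac{1}{3744} - 48 = - \frac{179713}{3744}$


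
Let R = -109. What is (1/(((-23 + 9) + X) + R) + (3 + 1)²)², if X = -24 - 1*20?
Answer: 7134241/27889 ≈ 255.81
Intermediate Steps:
X = -44 (X = -24 - 20 = -44)
(1/(((-23 + 9) + X) + R) + (3 + 1)²)² = (1/(((-23 + 9) - 44) - 109) + (3 + 1)²)² = (1/((-14 - 44) - 109) + 4²)² = (1/(-58 - 109) + 16)² = (1/(-167) + 16)² = (-1/167 + 16)² = (2671/167)² = 7134241/27889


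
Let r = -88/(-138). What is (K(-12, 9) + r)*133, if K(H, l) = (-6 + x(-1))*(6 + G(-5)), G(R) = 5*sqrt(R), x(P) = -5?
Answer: -599830/69 - 7315*I*sqrt(5) ≈ -8693.2 - 16357.0*I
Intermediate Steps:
r = 44/69 (r = -88*(-1/138) = 44/69 ≈ 0.63768)
K(H, l) = -66 - 55*I*sqrt(5) (K(H, l) = (-6 - 5)*(6 + 5*sqrt(-5)) = -11*(6 + 5*(I*sqrt(5))) = -11*(6 + 5*I*sqrt(5)) = -66 - 55*I*sqrt(5))
(K(-12, 9) + r)*133 = ((-66 - 55*I*sqrt(5)) + 44/69)*133 = (-4510/69 - 55*I*sqrt(5))*133 = -599830/69 - 7315*I*sqrt(5)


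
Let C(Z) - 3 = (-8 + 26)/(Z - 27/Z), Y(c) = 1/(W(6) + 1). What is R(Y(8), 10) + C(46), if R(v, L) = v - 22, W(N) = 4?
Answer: -192226/10445 ≈ -18.404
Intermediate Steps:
Y(c) = 1/5 (Y(c) = 1/(4 + 1) = 1/5)
R(v, L) = -22 + v
C(Z) = 3 + 18/(Z - 27/Z) (C(Z) = 3 + (-8 + 26)/(Z - 27/Z) = 3 + 18/(Z - 27/Z))
R(Y(8), 10) + C(46) = (-22 + 1/5) + 3*(-27 + 46**2 + 6*46)/(-27 + 46**2) = -109/5 + 3*(-27 + 2116 + 276)/(-27 + 2116) = -109/5 + 3*2365/2089 = -109/5 + 3*(1/2089)*2365 = -109/5 + 7095/2089 = -192226/10445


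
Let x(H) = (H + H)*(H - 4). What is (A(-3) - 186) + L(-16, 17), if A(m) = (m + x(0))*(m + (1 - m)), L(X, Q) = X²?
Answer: 67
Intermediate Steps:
x(H) = 2*H*(-4 + H) (x(H) = (2*H)*(-4 + H) = 2*H*(-4 + H))
A(m) = m (A(m) = (m + 2*0*(-4 + 0))*(m + (1 - m)) = (m + 2*0*(-4))*1 = (m + 0)*1 = m*1 = m)
(A(-3) - 186) + L(-16, 17) = (-3 - 186) + (-16)² = -189 + 256 = 67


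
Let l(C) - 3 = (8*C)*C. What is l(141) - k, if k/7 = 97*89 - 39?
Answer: 98893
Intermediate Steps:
l(C) = 3 + 8*C² (l(C) = 3 + (8*C)*C = 3 + 8*C²)
k = 60158 (k = 7*(97*89 - 39) = 7*(8633 - 39) = 7*8594 = 60158)
l(141) - k = (3 + 8*141²) - 1*60158 = (3 + 8*19881) - 60158 = (3 + 159048) - 60158 = 159051 - 60158 = 98893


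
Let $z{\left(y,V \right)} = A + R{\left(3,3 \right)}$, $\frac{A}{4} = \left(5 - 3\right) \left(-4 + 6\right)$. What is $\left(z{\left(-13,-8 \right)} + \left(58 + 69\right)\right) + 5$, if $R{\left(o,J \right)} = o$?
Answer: $151$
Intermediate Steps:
$A = 16$ ($A = 4 \left(5 - 3\right) \left(-4 + 6\right) = 4 \cdot 2 \cdot 2 = 4 \cdot 4 = 16$)
$z{\left(y,V \right)} = 19$ ($z{\left(y,V \right)} = 16 + 3 = 19$)
$\left(z{\left(-13,-8 \right)} + \left(58 + 69\right)\right) + 5 = \left(19 + \left(58 + 69\right)\right) + 5 = \left(19 + 127\right) + 5 = 146 + 5 = 151$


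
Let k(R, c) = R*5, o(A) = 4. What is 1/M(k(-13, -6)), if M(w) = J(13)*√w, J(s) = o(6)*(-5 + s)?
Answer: -I*√65/2080 ≈ -0.0038761*I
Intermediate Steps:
k(R, c) = 5*R
J(s) = -20 + 4*s (J(s) = 4*(-5 + s) = -20 + 4*s)
M(w) = 32*√w (M(w) = (-20 + 4*13)*√w = (-20 + 52)*√w = 32*√w)
1/M(k(-13, -6)) = 1/(32*√(5*(-13))) = 1/(32*√(-65)) = 1/(32*(I*√65)) = 1/(32*I*√65) = -I*√65/2080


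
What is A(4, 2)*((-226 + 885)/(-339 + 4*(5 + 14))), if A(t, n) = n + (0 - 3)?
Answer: 659/263 ≈ 2.5057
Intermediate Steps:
A(t, n) = -3 + n (A(t, n) = n - 3 = -3 + n)
A(4, 2)*((-226 + 885)/(-339 + 4*(5 + 14))) = (-3 + 2)*((-226 + 885)/(-339 + 4*(5 + 14))) = -659/(-339 + 4*19) = -659/(-339 + 76) = -659/(-263) = -659*(-1)/263 = -1*(-659/263) = 659/263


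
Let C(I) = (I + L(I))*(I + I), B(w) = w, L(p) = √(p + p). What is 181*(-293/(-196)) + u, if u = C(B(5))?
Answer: 62833/196 + 10*√10 ≈ 352.20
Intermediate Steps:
L(p) = √2*√p (L(p) = √(2*p) = √2*√p)
C(I) = 2*I*(I + √2*√I) (C(I) = (I + √2*√I)*(I + I) = (I + √2*√I)*(2*I) = 2*I*(I + √2*√I))
u = 50 + 10*√10 (u = 2*5*(5 + √2*√5) = 2*5*(5 + √10) = 50 + 10*√10 ≈ 81.623)
181*(-293/(-196)) + u = 181*(-293/(-196)) + (50 + 10*√10) = 181*(-293*(-1/196)) + (50 + 10*√10) = 181*(293/196) + (50 + 10*√10) = 53033/196 + (50 + 10*√10) = 62833/196 + 10*√10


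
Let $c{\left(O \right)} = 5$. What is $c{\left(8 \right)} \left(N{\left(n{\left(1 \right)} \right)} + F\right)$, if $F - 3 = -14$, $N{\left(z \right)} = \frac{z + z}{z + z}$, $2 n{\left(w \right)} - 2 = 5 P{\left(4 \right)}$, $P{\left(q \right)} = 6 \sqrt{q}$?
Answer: $-50$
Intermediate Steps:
$n{\left(w \right)} = 31$ ($n{\left(w \right)} = 1 + \frac{5 \cdot 6 \sqrt{4}}{2} = 1 + \frac{5 \cdot 6 \cdot 2}{2} = 1 + \frac{5 \cdot 12}{2} = 1 + \frac{1}{2} \cdot 60 = 1 + 30 = 31$)
$N{\left(z \right)} = 1$ ($N{\left(z \right)} = \frac{2 z}{2 z} = 2 z \frac{1}{2 z} = 1$)
$F = -11$ ($F = 3 - 14 = -11$)
$c{\left(8 \right)} \left(N{\left(n{\left(1 \right)} \right)} + F\right) = 5 \left(1 - 11\right) = 5 \left(-10\right) = -50$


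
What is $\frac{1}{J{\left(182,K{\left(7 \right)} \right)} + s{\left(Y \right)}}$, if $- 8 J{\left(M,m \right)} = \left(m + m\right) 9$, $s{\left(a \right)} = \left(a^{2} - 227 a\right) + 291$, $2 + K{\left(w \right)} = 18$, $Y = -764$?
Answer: $\frac{1}{757379} \approx 1.3203 \cdot 10^{-6}$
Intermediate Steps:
$K{\left(w \right)} = 16$ ($K{\left(w \right)} = -2 + 18 = 16$)
$s{\left(a \right)} = 291 + a^{2} - 227 a$
$J{\left(M,m \right)} = - \frac{9 m}{4}$ ($J{\left(M,m \right)} = - \frac{\left(m + m\right) 9}{8} = - \frac{2 m 9}{8} = - \frac{18 m}{8} = - \frac{9 m}{4}$)
$\frac{1}{J{\left(182,K{\left(7 \right)} \right)} + s{\left(Y \right)}} = \frac{1}{\left(- \frac{9}{4}\right) 16 + \left(291 + \left(-764\right)^{2} - -173428\right)} = \frac{1}{-36 + \left(291 + 583696 + 173428\right)} = \frac{1}{-36 + 757415} = \frac{1}{757379}$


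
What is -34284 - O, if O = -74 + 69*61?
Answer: -38419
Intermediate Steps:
O = 4135 (O = -74 + 4209 = 4135)
-34284 - O = -34284 - 1*4135 = -34284 - 4135 = -38419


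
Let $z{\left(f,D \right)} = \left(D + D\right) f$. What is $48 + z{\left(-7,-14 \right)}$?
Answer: $244$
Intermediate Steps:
$z{\left(f,D \right)} = 2 D f$
$48 + z{\left(-7,-14 \right)} = 48 + 2 \left(-14\right) \left(-7\right) = 48 + 196 = 244$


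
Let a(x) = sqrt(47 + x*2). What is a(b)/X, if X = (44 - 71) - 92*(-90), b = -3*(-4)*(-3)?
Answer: 5*I/8253 ≈ 0.00060584*I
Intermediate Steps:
b = -36 (b = 12*(-3) = -36)
X = 8253 (X = -27 + 8280 = 8253)
a(x) = sqrt(47 + 2*x)
a(b)/X = sqrt(47 + 2*(-36))/8253 = sqrt(47 - 72)*(1/8253) = sqrt(-25)*(1/8253) = (5*I)*(1/8253) = 5*I/8253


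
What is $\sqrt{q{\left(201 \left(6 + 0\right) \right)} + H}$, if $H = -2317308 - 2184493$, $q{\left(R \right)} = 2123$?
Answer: $i \sqrt{4499678} \approx 2121.2 i$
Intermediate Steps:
$H = -4501801$ ($H = -2317308 - 2184493 = -4501801$)
$\sqrt{q{\left(201 \left(6 + 0\right) \right)} + H} = \sqrt{2123 - 4501801} = \sqrt{-4499678} = i \sqrt{4499678}$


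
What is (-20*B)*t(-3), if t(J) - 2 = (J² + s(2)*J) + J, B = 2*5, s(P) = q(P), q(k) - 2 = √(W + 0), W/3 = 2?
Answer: -400 + 600*√6 ≈ 1069.7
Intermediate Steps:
W = 6 (W = 3*2 = 6)
q(k) = 2 + √6 (q(k) = 2 + √(6 + 0) = 2 + √6)
s(P) = 2 + √6
B = 10
t(J) = 2 + J + J² + J*(2 + √6) (t(J) = 2 + ((J² + (2 + √6)*J) + J) = 2 + ((J² + J*(2 + √6)) + J) = 2 + (J + J² + J*(2 + √6)) = 2 + J + J² + J*(2 + √6))
(-20*B)*t(-3) = (-20*10)*(2 - 3 + (-3)² - 3*(2 + √6)) = -200*(2 - 3 + 9 + (-6 - 3*√6)) = -200*(2 - 3*√6) = -400 + 600*√6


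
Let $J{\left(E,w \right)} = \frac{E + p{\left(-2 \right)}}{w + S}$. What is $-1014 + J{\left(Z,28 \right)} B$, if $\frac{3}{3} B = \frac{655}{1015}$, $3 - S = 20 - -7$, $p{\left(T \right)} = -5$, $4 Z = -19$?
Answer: $- \frac{3298581}{3248} \approx -1015.6$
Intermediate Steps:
$Z = - \frac{19}{4}$ ($Z = \frac{1}{4} \left(-19\right) = - \frac{19}{4} \approx -4.75$)
$S = -24$ ($S = 3 - \left(20 - -7\right) = 3 - \left(20 + 7\right) = 3 - 27 = -24$)
$B = \frac{131}{203}$ ($B = \frac{655}{1015} = 655 \cdot \frac{1}{1015} = \frac{131}{203} \approx 0.64532$)
$J{\left(E,w \right)} = \frac{-5 + E}{-24 + w}$ ($J{\left(E,w \right)} = \frac{E - 5}{w - 24} = \frac{-5 + E}{-24 + w}$)
$-1014 + J{\left(Z,28 \right)} B = -1014 + \frac{-5 - \frac{19}{4}}{-24 + 28} \cdot \frac{131}{203} = -1014 + \frac{1}{4} \left(- \frac{39}{4}\right) \frac{131}{203} = -1014 - \frac{5109}{3248} = - \frac{3298581}{3248}$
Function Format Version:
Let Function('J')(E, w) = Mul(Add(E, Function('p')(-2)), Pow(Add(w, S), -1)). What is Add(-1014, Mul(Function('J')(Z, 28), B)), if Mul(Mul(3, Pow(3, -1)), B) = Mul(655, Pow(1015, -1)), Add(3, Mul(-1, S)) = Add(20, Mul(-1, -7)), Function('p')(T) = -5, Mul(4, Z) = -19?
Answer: Rational(-3298581, 3248) ≈ -1015.6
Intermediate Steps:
Z = Rational(-19, 4) (Z = Mul(Rational(1, 4), -19) = Rational(-19, 4) ≈ -4.7500)
S = -24 (S = Add(3, Mul(-1, Add(20, Mul(-1, -7)))) = Add(3, Mul(-1, Add(20, 7))) = Add(3, Mul(-1, 27)) = Add(3, -27) = -24)
B = Rational(131, 203) (B = Mul(655, Pow(1015, -1)) = Mul(655, Rational(1, 1015)) = Rational(131, 203) ≈ 0.64532)
Function('J')(E, w) = Mul(Pow(Add(-24, w), -1), Add(-5, E)) (Function('J')(E, w) = Mul(Add(E, -5), Pow(Add(w, -24), -1)) = Mul(Add(-5, E), Pow(Add(-24, w), -1)) = Mul(Pow(Add(-24, w), -1), Add(-5, E)))
Add(-1014, Mul(Function('J')(Z, 28), B)) = Add(-1014, Mul(Mul(Pow(Add(-24, 28), -1), Add(-5, Rational(-19, 4))), Rational(131, 203))) = Add(-1014, Mul(Mul(Pow(4, -1), Rational(-39, 4)), Rational(131, 203))) = Add(-1014, Mul(Mul(Rational(1, 4), Rational(-39, 4)), Rational(131, 203))) = Add(-1014, Mul(Rational(-39, 16), Rational(131, 203))) = Add(-1014, Rational(-5109, 3248)) = Rational(-3298581, 3248)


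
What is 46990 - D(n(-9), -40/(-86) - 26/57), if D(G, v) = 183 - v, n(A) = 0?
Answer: 114723979/2451 ≈ 46807.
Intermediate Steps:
46990 - D(n(-9), -40/(-86) - 26/57) = 46990 - (183 - (-40/(-86) - 26/57)) = 46990 - (183 - (-40*(-1/86) - 26*1/57)) = 46990 - (183 - (20/43 - 26/57)) = 46990 - (183 - 1*22/2451) = 46990 - (183 - 22/2451) = 46990 - 1*448511/2451 = 46990 - 448511/2451 = 114723979/2451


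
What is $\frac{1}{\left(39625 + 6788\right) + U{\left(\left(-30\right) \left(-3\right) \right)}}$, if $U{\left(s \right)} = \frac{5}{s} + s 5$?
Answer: $\frac{18}{843535} \approx 2.1339 \cdot 10^{-5}$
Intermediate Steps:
$U{\left(s \right)} = 5 s + \frac{5}{s}$ ($U{\left(s \right)} = \frac{5}{s} + 5 s = 5 s + \frac{5}{s}$)
$\frac{1}{\left(39625 + 6788\right) + U{\left(\left(-30\right) \left(-3\right) \right)}} = \frac{1}{\left(39625 + 6788\right) + \left(5 \left(\left(-30\right) \left(-3\right)\right) + \frac{5}{\left(-30\right) \left(-3\right)}\right)} = \frac{1}{46413 + \left(5 \cdot 90 + \frac{5}{90}\right)} = \frac{1}{46413 + \left(450 + 5 \cdot \frac{1}{90}\right)} = \frac{1}{46413 + \left(450 + \frac{1}{18}\right)} = \frac{1}{46413 + \frac{8101}{18}} = \frac{1}{\frac{843535}{18}} = \frac{18}{843535}$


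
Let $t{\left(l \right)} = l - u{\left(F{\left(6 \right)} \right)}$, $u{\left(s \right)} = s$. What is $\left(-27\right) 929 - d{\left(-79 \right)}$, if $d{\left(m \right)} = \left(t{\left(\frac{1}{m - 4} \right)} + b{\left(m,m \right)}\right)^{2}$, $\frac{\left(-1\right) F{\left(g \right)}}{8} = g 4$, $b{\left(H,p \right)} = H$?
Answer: $- \frac{260743671}{6889} \approx -37849.0$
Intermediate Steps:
$F{\left(g \right)} = - 32 g$ ($F{\left(g \right)} = - 8 g 4 = - 8 \cdot 4 g = - 32 g$)
$t{\left(l \right)} = 192 + l$ ($t{\left(l \right)} = l - \left(-32\right) 6 = l - -192 = l + 192 = 192 + l$)
$d{\left(m \right)} = \left(192 + m + \frac{1}{-4 + m}\right)^{2}$ ($d{\left(m \right)} = \left(\left(192 + \frac{1}{m - 4}\right) + m\right)^{2} = \left(\left(192 + \frac{1}{-4 + m}\right) + m\right)^{2} = \left(192 + m + \frac{1}{-4 + m}\right)^{2}$)
$\left(-27\right) 929 - d{\left(-79 \right)} = \left(-27\right) 929 - \frac{\left(1 + \left(-4 - 79\right) \left(192 - 79\right)\right)^{2}}{\left(-4 - 79\right)^{2}} = -25083 - \frac{\left(1 - 9379\right)^{2}}{6889} = -25083 - \left(1 - 9379\right)^{2} \cdot \frac{1}{6889} = -25083 - \left(-9378\right)^{2} \cdot \frac{1}{6889} = -25083 - 87946884 \cdot \frac{1}{6889} = -25083 - \frac{87946884}{6889} = - \frac{260743671}{6889}$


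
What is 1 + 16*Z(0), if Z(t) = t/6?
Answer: 1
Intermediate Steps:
Z(t) = t/6 (Z(t) = t*(⅙) = t/6)
1 + 16*Z(0) = 1 + 16*((⅙)*0) = 1 + 16*0 = 1 + 0 = 1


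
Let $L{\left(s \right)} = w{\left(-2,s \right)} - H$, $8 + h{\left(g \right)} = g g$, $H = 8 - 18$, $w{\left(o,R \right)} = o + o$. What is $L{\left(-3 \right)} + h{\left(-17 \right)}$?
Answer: $287$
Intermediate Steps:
$w{\left(o,R \right)} = 2 o$
$H = -10$ ($H = 8 - 18 = -10$)
$h{\left(g \right)} = -8 + g^{2}$ ($h{\left(g \right)} = -8 + g g = -8 + g^{2}$)
$L{\left(s \right)} = 6$ ($L{\left(s \right)} = 2 \left(-2\right) - -10 = -4 + 10 = 6$)
$L{\left(-3 \right)} + h{\left(-17 \right)} = 6 - \left(8 - \left(-17\right)^{2}\right) = 6 + \left(-8 + 289\right) = 6 + 281 = 287$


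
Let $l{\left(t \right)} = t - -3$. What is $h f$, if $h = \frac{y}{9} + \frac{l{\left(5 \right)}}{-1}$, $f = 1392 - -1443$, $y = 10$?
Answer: $-19530$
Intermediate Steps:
$l{\left(t \right)} = 3 + t$ ($l{\left(t \right)} = t + 3 = 3 + t$)
$f = 2835$ ($f = 1392 + 1443 = 2835$)
$h = - \frac{62}{9}$ ($h = \frac{10}{9} + \frac{3 + 5}{-1} = 10 \cdot \frac{1}{9} + 8 \left(-1\right) = \frac{10}{9} - 8 = - \frac{62}{9} \approx -6.8889$)
$h f = \left(- \frac{62}{9}\right) 2835 = -19530$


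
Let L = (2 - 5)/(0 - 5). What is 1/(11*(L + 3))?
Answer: 5/198 ≈ 0.025253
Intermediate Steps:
L = ⅗ (L = -3/(-5) = -3*(-⅕) = ⅗ ≈ 0.60000)
1/(11*(L + 3)) = 1/(11*(⅗ + 3)) = 1/(11*(18/5)) = 1/(198/5) = 5/198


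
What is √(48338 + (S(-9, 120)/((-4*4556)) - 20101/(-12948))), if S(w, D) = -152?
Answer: √2628424691610151083/7373886 ≈ 219.86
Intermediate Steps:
√(48338 + (S(-9, 120)/((-4*4556)) - 20101/(-12948))) = √(48338 + (-152/((-4*4556)) - 20101/(-12948))) = √(48338 + (-152/(-18224) - 20101*(-1/12948))) = √(48338 + (-152*(-1/18224) + 20101/12948)) = √(48338 + (19/2278 + 20101/12948)) = √(48338 + 23018045/14747772) = √(712900820981/14747772) = √2628424691610151083/7373886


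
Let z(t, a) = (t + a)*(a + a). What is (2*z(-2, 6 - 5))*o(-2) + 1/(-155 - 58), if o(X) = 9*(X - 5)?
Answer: 53675/213 ≈ 252.00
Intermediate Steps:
z(t, a) = 2*a*(a + t) (z(t, a) = (a + t)*(2*a) = 2*a*(a + t))
o(X) = -45 + 9*X (o(X) = 9*(-5 + X) = -45 + 9*X)
(2*z(-2, 6 - 5))*o(-2) + 1/(-155 - 58) = (2*(2*(6 - 5)*((6 - 5) - 2)))*(-45 + 9*(-2)) + 1/(-155 - 58) = (2*(2*1*(1 - 2)))*(-45 - 18) + 1/(-213) = (2*(2*1*(-1)))*(-63) - 1/213 = (2*(-2))*(-63) - 1/213 = -4*(-63) - 1/213 = 252 - 1/213 = 53675/213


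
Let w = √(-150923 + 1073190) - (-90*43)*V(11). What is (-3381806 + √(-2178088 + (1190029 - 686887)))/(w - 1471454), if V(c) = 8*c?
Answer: (3381806 - I*√1674946)/(1130894 - √922267) ≈ 2.9929 - 0.0011454*I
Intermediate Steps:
w = 340560 + √922267 (w = √(-150923 + 1073190) - (-90*43)*8*11 = √922267 - (-3870)*88 = √922267 - 1*(-340560) = √922267 + 340560 = 340560 + √922267 ≈ 3.4152e+5)
(-3381806 + √(-2178088 + (1190029 - 686887)))/(w - 1471454) = (-3381806 + √(-2178088 + (1190029 - 686887)))/((340560 + √922267) - 1471454) = (-3381806 + √(-2178088 + 503142))/(-1130894 + √922267) = (-3381806 + √(-1674946))/(-1130894 + √922267) = (-3381806 + I*√1674946)/(-1130894 + √922267)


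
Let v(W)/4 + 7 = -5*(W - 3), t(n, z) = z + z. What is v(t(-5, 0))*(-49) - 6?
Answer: -1574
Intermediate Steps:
t(n, z) = 2*z
v(W) = 32 - 20*W (v(W) = -28 + 4*(-5*(W - 3)) = -28 + 4*(-5*(-3 + W)) = -28 + 4*(15 - 5*W) = -28 + (60 - 20*W) = 32 - 20*W)
v(t(-5, 0))*(-49) - 6 = (32 - 40*0)*(-49) - 6 = (32 - 20*0)*(-49) - 6 = (32 + 0)*(-49) - 6 = 32*(-49) - 6 = -1568 - 6 = -1574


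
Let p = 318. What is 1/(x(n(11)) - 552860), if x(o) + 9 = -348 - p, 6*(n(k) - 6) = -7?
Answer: -1/553535 ≈ -1.8066e-6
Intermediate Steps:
n(k) = 29/6 (n(k) = 6 + (1/6)*(-7) = 6 - 7/6 = 29/6)
x(o) = -675 (x(o) = -9 + (-348 - 1*318) = -9 + (-348 - 318) = -9 - 666 = -675)
1/(x(n(11)) - 552860) = 1/(-675 - 552860) = 1/(-553535) = -1/553535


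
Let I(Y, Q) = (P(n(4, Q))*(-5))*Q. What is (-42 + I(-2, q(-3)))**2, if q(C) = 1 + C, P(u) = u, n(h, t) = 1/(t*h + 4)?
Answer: 7921/4 ≈ 1980.3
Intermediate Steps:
n(h, t) = 1/(4 + h*t) (n(h, t) = 1/(h*t + 4) = 1/(4 + h*t))
I(Y, Q) = -5*Q/(4 + 4*Q) (I(Y, Q) = (-5/(4 + 4*Q))*Q = -5*Q/(4 + 4*Q))
(-42 + I(-2, q(-3)))**2 = (-42 - 5*(1 - 3)/(4 + 4*(1 - 3)))**2 = (-42 - 5*(-2)/(4 + 4*(-2)))**2 = (-42 - 5*(-2)/(4 - 8))**2 = (-42 - 5*(-2)/(-4))**2 = (-42 - 5*(-2)*(-1/4))**2 = (-42 - 5/2)**2 = (-89/2)**2 = 7921/4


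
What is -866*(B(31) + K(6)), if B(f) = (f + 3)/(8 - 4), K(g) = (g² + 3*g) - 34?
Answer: -24681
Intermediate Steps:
K(g) = -34 + g² + 3*g
B(f) = ¾ + f/4 (B(f) = (3 + f)/4 = (3 + f)*(¼) = ¾ + f/4)
-866*(B(31) + K(6)) = -866*((¾ + (¼)*31) + (-34 + 6² + 3*6)) = -866*((¾ + 31/4) + (-34 + 36 + 18)) = -866*(17/2 + 20) = -866*57/2 = -24681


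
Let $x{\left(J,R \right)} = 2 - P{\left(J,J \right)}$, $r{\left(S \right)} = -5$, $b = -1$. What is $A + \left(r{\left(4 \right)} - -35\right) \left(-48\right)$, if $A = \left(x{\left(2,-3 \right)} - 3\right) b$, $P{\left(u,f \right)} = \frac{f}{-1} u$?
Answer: $-1443$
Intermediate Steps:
$P{\left(u,f \right)} = - f u$ ($P{\left(u,f \right)} = f \left(-1\right) u = - f u$)
$x{\left(J,R \right)} = 2 + J^{2}$ ($x{\left(J,R \right)} = 2 - - J J = 2 - - J^{2} = 2 + J^{2}$)
$A = -3$ ($A = \left(\left(2 + 2^{2}\right) - 3\right) \left(-1\right) = \left(\left(2 + 4\right) - 3\right) \left(-1\right) = \left(6 - 3\right) \left(-1\right) = 3 \left(-1\right) = -3$)
$A + \left(r{\left(4 \right)} - -35\right) \left(-48\right) = -3 + \left(-5 - -35\right) \left(-48\right) = -3 + \left(-5 + 35\right) \left(-48\right) = -3 + 30 \left(-48\right) = -3 - 1440 = -1443$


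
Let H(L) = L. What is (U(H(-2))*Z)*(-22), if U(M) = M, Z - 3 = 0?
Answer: 132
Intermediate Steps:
Z = 3 (Z = 3 + 0 = 3)
(U(H(-2))*Z)*(-22) = -2*3*(-22) = -6*(-22) = 132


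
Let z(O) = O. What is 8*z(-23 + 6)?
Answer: -136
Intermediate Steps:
8*z(-23 + 6) = 8*(-23 + 6) = 8*(-17) = -136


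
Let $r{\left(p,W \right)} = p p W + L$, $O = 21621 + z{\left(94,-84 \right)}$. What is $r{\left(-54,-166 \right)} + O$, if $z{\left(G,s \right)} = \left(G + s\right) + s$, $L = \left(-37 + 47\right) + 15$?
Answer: $-462484$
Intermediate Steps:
$L = 25$ ($L = 10 + 15 = 25$)
$z{\left(G,s \right)} = G + 2 s$
$O = 21547$ ($O = 21621 + \left(94 + 2 \left(-84\right)\right) = 21621 + \left(94 - 168\right) = 21621 - 74 = 21547$)
$r{\left(p,W \right)} = 25 + W p^{2}$ ($r{\left(p,W \right)} = p p W + 25 = p^{2} W + 25 = W p^{2} + 25 = 25 + W p^{2}$)
$r{\left(-54,-166 \right)} + O = \left(25 - 166 \left(-54\right)^{2}\right) + 21547 = \left(25 - 484056\right) + 21547 = -484031 + 21547 = -462484$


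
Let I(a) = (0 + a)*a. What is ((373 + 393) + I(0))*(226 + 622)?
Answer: 649568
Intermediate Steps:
I(a) = a² (I(a) = a*a = a²)
((373 + 393) + I(0))*(226 + 622) = ((373 + 393) + 0²)*(226 + 622) = (766 + 0)*848 = 766*848 = 649568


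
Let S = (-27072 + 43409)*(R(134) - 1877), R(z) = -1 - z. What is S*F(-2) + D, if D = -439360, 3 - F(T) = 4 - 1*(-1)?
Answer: 65300728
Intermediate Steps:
F(T) = -2 (F(T) = 3 - (4 - 1*(-1)) = 3 - (4 + 1) = 3 - 1*5 = 3 - 5 = -2)
S = -32870044 (S = (-27072 + 43409)*((-1 - 1*134) - 1877) = 16337*((-1 - 134) - 1877) = 16337*(-135 - 1877) = 16337*(-2012) = -32870044)
S*F(-2) + D = -32870044*(-2) - 439360 = 65740088 - 439360 = 65300728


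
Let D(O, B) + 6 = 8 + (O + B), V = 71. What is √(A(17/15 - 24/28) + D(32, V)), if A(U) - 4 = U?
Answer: √1204770/105 ≈ 10.454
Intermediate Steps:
A(U) = 4 + U
D(O, B) = 2 + B + O (D(O, B) = -6 + (8 + (O + B)) = -6 + (8 + (B + O)) = -6 + (8 + B + O) = 2 + B + O)
√(A(17/15 - 24/28) + D(32, V)) = √((4 + (17/15 - 24/28)) + (2 + 71 + 32)) = √((4 + (17*(1/15) - 24*1/28)) + 105) = √((4 + (17/15 - 6/7)) + 105) = √((4 + 29/105) + 105) = √(449/105 + 105) = √(11474/105) = √1204770/105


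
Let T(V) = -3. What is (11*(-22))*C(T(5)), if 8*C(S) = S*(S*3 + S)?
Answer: -1089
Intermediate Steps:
C(S) = S**2/2 (C(S) = (S*(S*3 + S))/8 = (S*(3*S + S))/8 = (S*(4*S))/8 = (4*S**2)/8 = S**2/2)
(11*(-22))*C(T(5)) = (11*(-22))*((1/2)*(-3)**2) = -121*9 = -242*9/2 = -1089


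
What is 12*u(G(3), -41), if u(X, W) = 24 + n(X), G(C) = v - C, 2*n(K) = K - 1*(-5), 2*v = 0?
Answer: 300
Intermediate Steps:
v = 0 (v = (½)*0 = 0)
n(K) = 5/2 + K/2 (n(K) = (K - 1*(-5))/2 = (K + 5)/2 = (5 + K)/2 = 5/2 + K/2)
G(C) = -C (G(C) = 0 - C = -C)
u(X, W) = 53/2 + X/2 (u(X, W) = 24 + (5/2 + X/2) = 53/2 + X/2)
12*u(G(3), -41) = 12*(53/2 + (-1*3)/2) = 12*(53/2 + (½)*(-3)) = 12*(53/2 - 3/2) = 12*25 = 300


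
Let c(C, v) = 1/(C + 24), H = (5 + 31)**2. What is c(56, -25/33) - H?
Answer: -103679/80 ≈ -1296.0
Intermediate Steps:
H = 1296 (H = 36**2 = 1296)
c(C, v) = 1/(24 + C)
c(56, -25/33) - H = 1/(24 + 56) - 1*1296 = 1/80 - 1296 = -103679/80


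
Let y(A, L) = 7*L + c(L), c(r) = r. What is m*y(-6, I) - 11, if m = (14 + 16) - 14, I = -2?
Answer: -267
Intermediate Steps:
y(A, L) = 8*L (y(A, L) = 7*L + L = 8*L)
m = 16 (m = 30 - 14 = 16)
m*y(-6, I) - 11 = 16*(8*(-2)) - 11 = 16*(-16) - 11 = -256 - 11 = -267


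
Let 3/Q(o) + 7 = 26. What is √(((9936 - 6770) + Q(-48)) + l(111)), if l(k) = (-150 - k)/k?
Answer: 2*√390895417/703 ≈ 56.248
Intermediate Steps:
Q(o) = 3/19 (Q(o) = 3/(-7 + 26) = 3/19)
l(k) = (-150 - k)/k
√(((9936 - 6770) + Q(-48)) + l(111)) = √(((9936 - 6770) + 3/19) + (-150 - 1*111)/111) = √((3166 + 3/19) + (-150 - 111)/111) = √(60157/19 + (1/111)*(-261)) = √(60157/19 - 87/37) = √(2224156/703) = 2*√390895417/703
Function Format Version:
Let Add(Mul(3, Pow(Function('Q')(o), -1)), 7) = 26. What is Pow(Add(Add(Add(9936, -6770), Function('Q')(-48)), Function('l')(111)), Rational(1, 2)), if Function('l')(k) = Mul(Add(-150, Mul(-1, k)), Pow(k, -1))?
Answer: Mul(Rational(2, 703), Pow(390895417, Rational(1, 2))) ≈ 56.248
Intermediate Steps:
Function('Q')(o) = Rational(3, 19) (Function('Q')(o) = Mul(3, Pow(Add(-7, 26), -1)) = Mul(3, Pow(19, -1)) = Mul(3, Rational(1, 19)) = Rational(3, 19))
Function('l')(k) = Mul(Pow(k, -1), Add(-150, Mul(-1, k)))
Pow(Add(Add(Add(9936, -6770), Function('Q')(-48)), Function('l')(111)), Rational(1, 2)) = Pow(Add(Add(Add(9936, -6770), Rational(3, 19)), Mul(Pow(111, -1), Add(-150, Mul(-1, 111)))), Rational(1, 2)) = Pow(Add(Add(3166, Rational(3, 19)), Mul(Rational(1, 111), Add(-150, -111))), Rational(1, 2)) = Pow(Add(Rational(60157, 19), Mul(Rational(1, 111), -261)), Rational(1, 2)) = Pow(Add(Rational(60157, 19), Rational(-87, 37)), Rational(1, 2)) = Pow(Rational(2224156, 703), Rational(1, 2)) = Mul(Rational(2, 703), Pow(390895417, Rational(1, 2)))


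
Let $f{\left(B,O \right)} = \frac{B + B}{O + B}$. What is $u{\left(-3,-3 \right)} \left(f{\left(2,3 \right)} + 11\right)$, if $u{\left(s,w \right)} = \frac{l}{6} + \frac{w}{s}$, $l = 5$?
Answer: $\frac{649}{30} \approx 21.633$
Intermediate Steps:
$u{\left(s,w \right)} = \frac{5}{6} + \frac{w}{s}$
$f{\left(B,O \right)} = \frac{2 B}{B + O}$
$u{\left(-3,-3 \right)} \left(f{\left(2,3 \right)} + 11\right) = \left(\frac{5}{6} - \frac{3}{-3}\right) \left(2 \cdot 2 \frac{1}{2 + 3} + 11\right) = \left(\frac{5}{6} - -1\right) \left(2 \cdot 2 \cdot \frac{1}{5} + 11\right) = \left(\frac{5}{6} + 1\right) \left(2 \cdot 2 \cdot \frac{1}{5} + 11\right) = \frac{11 \left(\frac{4}{5} + 11\right)}{6} = \frac{11}{6} \cdot \frac{59}{5} = \frac{649}{30}$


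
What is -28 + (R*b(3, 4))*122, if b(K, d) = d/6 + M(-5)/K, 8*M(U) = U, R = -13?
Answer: -9059/12 ≈ -754.92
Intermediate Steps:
M(U) = U/8
b(K, d) = -5/(8*K) + d/6 (b(K, d) = d/6 + ((⅛)*(-5))/K = d*(⅙) - 5/(8*K) = d/6 - 5/(8*K) = -5/(8*K) + d/6)
-28 + (R*b(3, 4))*122 = -28 - 13*(-5/8/3 + (⅙)*4)*122 = -28 - 13*(-5/8*⅓ + ⅔)*122 = -28 - 13*(-5/24 + ⅔)*122 = -28 - 13*11/24*122 = -28 - 143/24*122 = -28 - 8723/12 = -9059/12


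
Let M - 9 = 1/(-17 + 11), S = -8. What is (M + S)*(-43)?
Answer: -215/6 ≈ -35.833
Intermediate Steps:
M = 53/6 (M = 9 + 1/(-17 + 11) = 9 + 1/(-6) = 9 - ⅙ = 53/6 ≈ 8.8333)
(M + S)*(-43) = (53/6 - 8)*(-43) = (⅚)*(-43) = -215/6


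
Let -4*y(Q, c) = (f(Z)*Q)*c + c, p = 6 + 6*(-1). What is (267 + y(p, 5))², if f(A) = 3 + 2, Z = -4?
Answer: 1129969/16 ≈ 70623.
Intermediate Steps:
f(A) = 5
p = 0 (p = 6 - 6 = 0)
y(Q, c) = -c/4 - 5*Q*c/4 (y(Q, c) = -((5*Q)*c + c)/4 = -(5*Q*c + c)/4 = -(c + 5*Q*c)/4 = -c/4 - 5*Q*c/4)
(267 + y(p, 5))² = (267 - ¼*5*(1 + 5*0))² = (267 - ¼*5*(1 + 0))² = (267 - ¼*5*1)² = (267 - 5/4)² = (1063/4)² = 1129969/16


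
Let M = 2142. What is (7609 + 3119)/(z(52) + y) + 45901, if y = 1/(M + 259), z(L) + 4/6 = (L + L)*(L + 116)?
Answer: 5776535300101/125846017 ≈ 45902.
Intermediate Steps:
z(L) = -2/3 + 2*L*(116 + L) (z(L) = -2/3 + (L + L)*(L + 116) = -2/3 + (2*L)*(116 + L) = -2/3 + 2*L*(116 + L))
y = 1/2401 (y = 1/(2142 + 259) = 1/2401 ≈ 0.00041649)
(7609 + 3119)/(z(52) + y) + 45901 = (7609 + 3119)/((-2/3 + 2*52**2 + 232*52) + 1/2401) + 45901 = 10728/((-2/3 + 2*2704 + 12064) + 1/2401) + 45901 = 10728/((-2/3 + 5408 + 12064) + 1/2401) + 45901 = 10728/(52414/3 + 1/2401) + 45901 = 10728/(125846017/7203) + 45901 = 10728*(7203/125846017) + 45901 = 77273784/125846017 + 45901 = 5776535300101/125846017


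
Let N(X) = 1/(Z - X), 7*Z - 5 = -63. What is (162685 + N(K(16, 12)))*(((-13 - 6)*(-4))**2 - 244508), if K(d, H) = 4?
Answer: -1670038127498/43 ≈ -3.8838e+10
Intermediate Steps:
Z = -58/7 (Z = 5/7 + (1/7)*(-63) = 5/7 - 9 = -58/7 ≈ -8.2857)
N(X) = 1/(-58/7 - X)
(162685 + N(K(16, 12)))*(((-13 - 6)*(-4))**2 - 244508) = (162685 - 7/(58 + 7*4))*(((-13 - 6)*(-4))**2 - 244508) = (162685 - 7/(58 + 28))*((-19*(-4))**2 - 244508) = (162685 - 7/86)*(76**2 - 244508) = (162685 - 7*1/86)*(5776 - 244508) = (162685 - 7/86)*(-238732) = (13990903/86)*(-238732) = -1670038127498/43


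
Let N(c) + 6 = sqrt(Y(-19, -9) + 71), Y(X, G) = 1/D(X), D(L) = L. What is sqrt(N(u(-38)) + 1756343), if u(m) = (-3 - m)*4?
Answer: sqrt(634037657 + 38*sqrt(6403))/19 ≈ 1325.3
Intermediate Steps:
u(m) = -12 - 4*m
Y(X, G) = 1/X
N(c) = -6 + 2*sqrt(6403)/19 (N(c) = -6 + sqrt(1/(-19) + 71) = -6 + sqrt(-1/19 + 71) = -6 + sqrt(1348/19) = -6 + 2*sqrt(6403)/19)
sqrt(N(u(-38)) + 1756343) = sqrt((-6 + 2*sqrt(6403)/19) + 1756343) = sqrt(1756337 + 2*sqrt(6403)/19)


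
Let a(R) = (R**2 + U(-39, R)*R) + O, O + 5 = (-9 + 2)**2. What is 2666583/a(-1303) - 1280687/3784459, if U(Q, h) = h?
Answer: 5742793853803/12850743616858 ≈ 0.44688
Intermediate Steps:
O = 44 (O = -5 + (-9 + 2)**2 = -5 + (-7)**2 = -5 + 49 = 44)
a(R) = 44 + 2*R**2 (a(R) = (R**2 + R*R) + 44 = (R**2 + R**2) + 44 = 2*R**2 + 44 = 44 + 2*R**2)
2666583/a(-1303) - 1280687/3784459 = 2666583/(44 + 2*(-1303)**2) - 1280687/3784459 = 2666583/(44 + 2*1697809) - 1280687*1/3784459 = 2666583/(44 + 3395618) - 1280687/3784459 = 2666583/3395662 - 1280687/3784459 = 5742793853803/12850743616858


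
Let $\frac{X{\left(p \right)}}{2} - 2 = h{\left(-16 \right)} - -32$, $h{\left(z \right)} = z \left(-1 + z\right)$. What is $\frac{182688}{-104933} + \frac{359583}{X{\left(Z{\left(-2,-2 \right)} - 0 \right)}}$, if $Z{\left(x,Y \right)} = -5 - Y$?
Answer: $\frac{12540105961}{21406332} \approx 585.81$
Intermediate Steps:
$X{\left(p \right)} = 612$ ($X{\left(p \right)} = 4 + 2 \left(- 16 \left(-1 - 16\right) - -32\right) = 4 + 2 \left(\left(-16\right) \left(-17\right) + 32\right) = 4 + 2 \left(272 + 32\right) = 4 + 2 \cdot 304 = 4 + 608 = 612$)
$\frac{182688}{-104933} + \frac{359583}{X{\left(Z{\left(-2,-2 \right)} - 0 \right)}} = \frac{182688}{-104933} + \frac{359583}{612} = 182688 \left(- \frac{1}{104933}\right) + 359583 \cdot \frac{1}{612} = - \frac{182688}{104933} + \frac{119861}{204} = \frac{12540105961}{21406332}$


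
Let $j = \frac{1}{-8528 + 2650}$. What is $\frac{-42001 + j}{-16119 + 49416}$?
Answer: $- \frac{246881879}{195719766} \approx -1.2614$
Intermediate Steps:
$j = - \frac{1}{5878}$ ($j = \frac{1}{-5878} = - \frac{1}{5878} \approx -0.00017013$)
$\frac{-42001 + j}{-16119 + 49416} = \frac{-42001 - \frac{1}{5878}}{-16119 + 49416} = - \frac{246881879}{5878 \cdot 33297} = \left(- \frac{246881879}{5878}\right) \frac{1}{33297} = - \frac{246881879}{195719766}$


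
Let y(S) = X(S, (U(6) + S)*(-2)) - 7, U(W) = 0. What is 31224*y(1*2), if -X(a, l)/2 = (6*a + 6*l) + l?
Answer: 780600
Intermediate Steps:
X(a, l) = -14*l - 12*a (X(a, l) = -2*((6*a + 6*l) + l) = -2*(6*a + 7*l) = -14*l - 12*a)
y(S) = -7 + 16*S (y(S) = (-14*(0 + S)*(-2) - 12*S) - 7 = (-14*S*(-2) - 12*S) - 7 = (-(-28)*S - 12*S) - 7 = (28*S - 12*S) - 7 = 16*S - 7 = -7 + 16*S)
31224*y(1*2) = 31224*(-7 + 16*(1*2)) = 31224*(-7 + 16*2) = 31224*(-7 + 32) = 31224*25 = 780600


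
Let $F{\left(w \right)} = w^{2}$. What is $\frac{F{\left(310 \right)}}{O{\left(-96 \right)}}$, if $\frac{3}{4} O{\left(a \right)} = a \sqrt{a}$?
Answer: $\frac{24025 i \sqrt{6}}{768} \approx 76.626 i$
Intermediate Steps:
$O{\left(a \right)} = \frac{4 a^{\frac{3}{2}}}{3}$ ($O{\left(a \right)} = \frac{4 a \sqrt{a}}{3} = \frac{4 a^{\frac{3}{2}}}{3}$)
$\frac{F{\left(310 \right)}}{O{\left(-96 \right)}} = \frac{310^{2}}{\frac{4}{3} \left(-96\right)^{\frac{3}{2}}} = \frac{96100}{\frac{4}{3} \left(- 384 i \sqrt{6}\right)} = \frac{96100}{\left(-512\right) i \sqrt{6}} = 96100 \frac{i \sqrt{6}}{3072} = \frac{24025 i \sqrt{6}}{768}$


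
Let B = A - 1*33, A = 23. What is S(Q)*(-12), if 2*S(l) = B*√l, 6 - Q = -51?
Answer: 60*√57 ≈ 452.99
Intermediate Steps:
Q = 57 (Q = 6 - 1*(-51) = 6 + 51 = 57)
B = -10 (B = 23 - 1*33 = 23 - 33 = -10)
S(l) = -5*√l (S(l) = (-10*√l)/2 = -5*√l)
S(Q)*(-12) = -5*√57*(-12) = 60*√57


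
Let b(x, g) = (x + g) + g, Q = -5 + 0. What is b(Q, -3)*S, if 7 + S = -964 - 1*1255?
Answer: 24486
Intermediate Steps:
Q = -5
b(x, g) = x + 2*g (b(x, g) = (g + x) + g = x + 2*g)
S = -2226 (S = -7 + (-964 - 1*1255) = -7 + (-964 - 1255) = -7 - 2219 = -2226)
b(Q, -3)*S = (-5 + 2*(-3))*(-2226) = (-5 - 6)*(-2226) = -11*(-2226) = 24486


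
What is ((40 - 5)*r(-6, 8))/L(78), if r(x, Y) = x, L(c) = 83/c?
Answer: -16380/83 ≈ -197.35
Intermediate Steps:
((40 - 5)*r(-6, 8))/L(78) = ((40 - 5)*(-6))/((83/78)) = (35*(-6))/((83*(1/78))) = -210/83/78 = -210*78/83 = -16380/83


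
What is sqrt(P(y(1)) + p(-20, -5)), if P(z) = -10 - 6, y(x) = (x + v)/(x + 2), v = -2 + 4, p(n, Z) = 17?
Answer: 1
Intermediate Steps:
v = 2
y(x) = 1 (y(x) = (x + 2)/(x + 2) = (2 + x)/(2 + x) = 1)
P(z) = -16
sqrt(P(y(1)) + p(-20, -5)) = sqrt(-16 + 17) = sqrt(1) = 1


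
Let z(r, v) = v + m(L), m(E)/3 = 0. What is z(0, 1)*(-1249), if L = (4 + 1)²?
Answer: -1249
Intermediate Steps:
L = 25 (L = 5² = 25)
m(E) = 0 (m(E) = 3*0 = 0)
z(r, v) = v (z(r, v) = v + 0 = v)
z(0, 1)*(-1249) = 1*(-1249) = -1249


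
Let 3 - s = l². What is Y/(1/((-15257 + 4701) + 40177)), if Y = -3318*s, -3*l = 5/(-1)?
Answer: -65521652/3 ≈ -2.1841e+7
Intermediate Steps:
l = 5/3 (l = -5/(3*(-1)) = -5*(-1)/3 = -⅓*(-5) = 5/3 ≈ 1.6667)
s = 2/9 (s = 3 - (5/3)² = 3 - 1*25/9 = 3 - 25/9 = 2/9 ≈ 0.22222)
Y = -2212/3 (Y = -3318*2/9 = -2212/3 ≈ -737.33)
Y/(1/((-15257 + 4701) + 40177)) = -2212/(3*(1/((-15257 + 4701) + 40177))) = -2212/(3*(1/(-10556 + 40177))) = -2212/(3*(1/29621)) = -2212/(3*1/29621) = -2212/3*29621 = -65521652/3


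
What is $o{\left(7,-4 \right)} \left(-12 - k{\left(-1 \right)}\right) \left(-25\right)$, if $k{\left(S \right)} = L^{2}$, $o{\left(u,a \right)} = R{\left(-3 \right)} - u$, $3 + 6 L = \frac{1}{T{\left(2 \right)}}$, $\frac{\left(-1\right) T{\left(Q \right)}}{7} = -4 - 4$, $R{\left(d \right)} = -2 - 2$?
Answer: $- \frac{380226275}{112896} \approx -3367.9$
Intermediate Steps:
$R{\left(d \right)} = -4$ ($R{\left(d \right)} = -2 - 2 = -4$)
$T{\left(Q \right)} = 56$ ($T{\left(Q \right)} = - 7 \left(-4 - 4\right) = \left(-7\right) \left(-8\right) = 56$)
$L = - \frac{167}{336}$ ($L = - \frac{1}{2} + \frac{1}{6 \cdot 56} = - \frac{1}{2} + \frac{1}{6} \cdot \frac{1}{56} = - \frac{1}{2} + \frac{1}{336} = - \frac{167}{336} \approx -0.49702$)
$o{\left(u,a \right)} = -4 - u$
$k{\left(S \right)} = \frac{27889}{112896}$ ($k{\left(S \right)} = \left(- \frac{167}{336}\right)^{2} = \frac{27889}{112896}$)
$o{\left(7,-4 \right)} \left(-12 - k{\left(-1 \right)}\right) \left(-25\right) = \left(-4 - 7\right) \left(-12 - \frac{27889}{112896}\right) \left(-25\right) = \left(-11\right) \left(- \frac{1382641}{112896}\right) \left(-25\right) = \frac{15209051}{112896} \left(-25\right) = - \frac{380226275}{112896}$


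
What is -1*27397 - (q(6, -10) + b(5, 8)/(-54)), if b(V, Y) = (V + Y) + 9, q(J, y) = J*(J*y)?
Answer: -729988/27 ≈ -27037.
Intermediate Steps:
q(J, y) = y*J²
b(V, Y) = 9 + V + Y
-1*27397 - (q(6, -10) + b(5, 8)/(-54)) = -1*27397 - (-10*6² + (9 + 5 + 8)/(-54)) = -27397 - (-10*36 - 1/54*22) = -27397 - (-360 - 11/27) = -27397 - 1*(-9731/27) = -27397 + 9731/27 = -729988/27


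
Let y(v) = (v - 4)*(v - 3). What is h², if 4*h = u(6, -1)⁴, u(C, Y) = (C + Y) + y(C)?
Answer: 214358881/16 ≈ 1.3397e+7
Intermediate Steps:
y(v) = (-4 + v)*(-3 + v)
u(C, Y) = 12 + Y + C² - 6*C (u(C, Y) = (C + Y) + (12 + C² - 7*C) = 12 + Y + C² - 6*C)
h = 14641/4 (h = (12 - 1 + 6² - 6*6)⁴/4 = (12 - 1 + 36 - 36)⁴/4 = (¼)*11⁴ = (¼)*14641 = 14641/4 ≈ 3660.3)
h² = (14641/4)² = 214358881/16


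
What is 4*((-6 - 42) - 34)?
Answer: -328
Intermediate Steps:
4*((-6 - 42) - 34) = 4*(-48 - 34) = 4*(-82) = -328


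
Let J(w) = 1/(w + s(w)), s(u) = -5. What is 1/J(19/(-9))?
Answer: -64/9 ≈ -7.1111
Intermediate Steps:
J(w) = 1/(-5 + w) (J(w) = 1/(w - 5) = 1/(-5 + w))
1/J(19/(-9)) = 1/(1/(-5 + 19/(-9))) = 1/(1/(-5 + 19*(-⅑))) = 1/(1/(-5 - 19/9)) = 1/(1/(-64/9)) = 1/(-9/64) = -64/9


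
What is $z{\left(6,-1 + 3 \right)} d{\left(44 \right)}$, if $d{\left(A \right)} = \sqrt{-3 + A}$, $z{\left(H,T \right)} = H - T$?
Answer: $4 \sqrt{41} \approx 25.612$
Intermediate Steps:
$z{\left(6,-1 + 3 \right)} d{\left(44 \right)} = \left(6 - \left(-1 + 3\right)\right) \sqrt{-3 + 44} = \left(6 - 2\right) \sqrt{41} = 4 \sqrt{41}$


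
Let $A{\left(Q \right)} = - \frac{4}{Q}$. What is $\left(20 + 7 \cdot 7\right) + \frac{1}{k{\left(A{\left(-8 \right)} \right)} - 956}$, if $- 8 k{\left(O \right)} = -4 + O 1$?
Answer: $\frac{1054925}{15289} \approx 68.999$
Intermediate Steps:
$k{\left(O \right)} = \frac{1}{2} - \frac{O}{8}$ ($k{\left(O \right)} = - \frac{-4 + O 1}{8} = - \frac{-4 + O}{8} = \frac{1}{2} - \frac{O}{8}$)
$\left(20 + 7 \cdot 7\right) + \frac{1}{k{\left(A{\left(-8 \right)} \right)} - 956} = \left(20 + 7 \cdot 7\right) + \frac{1}{\left(\frac{1}{2} - \frac{\left(-4\right) \frac{1}{-8}}{8}\right) - 956} = \left(20 + 49\right) + \frac{1}{\left(\frac{1}{2} - \frac{\left(-4\right) \left(- \frac{1}{8}\right)}{8}\right) - 956} = 69 + \frac{1}{\left(\frac{1}{2} - \frac{1}{16}\right) - 956} = 69 + \frac{1}{\frac{7}{16} - 956} = 69 + \frac{1}{- \frac{15289}{16}} = 69 - \frac{16}{15289} = \frac{1054925}{15289}$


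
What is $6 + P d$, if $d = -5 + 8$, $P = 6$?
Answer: $24$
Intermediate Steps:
$d = 3$
$6 + P d = 6 + 6 \cdot 3 = 6 + 18 = 24$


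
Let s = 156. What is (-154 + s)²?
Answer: 4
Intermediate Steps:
(-154 + s)² = (-154 + 156)² = 2² = 4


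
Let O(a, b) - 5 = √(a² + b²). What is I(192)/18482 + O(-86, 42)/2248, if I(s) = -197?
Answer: -175223/20773768 + √2290/1124 ≈ 0.034140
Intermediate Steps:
O(a, b) = 5 + √(a² + b²)
I(192)/18482 + O(-86, 42)/2248 = -197/18482 + (5 + √((-86)² + 42²))/2248 = -197*1/18482 + (5 + √(7396 + 1764))*(1/2248) = -197/18482 + (5 + √9160)*(1/2248) = -197/18482 + (5 + 2*√2290)*(1/2248) = -197/18482 + (5/2248 + √2290/1124) = -175223/20773768 + √2290/1124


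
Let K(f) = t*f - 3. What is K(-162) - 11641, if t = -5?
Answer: -10834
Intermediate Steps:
K(f) = -3 - 5*f (K(f) = -5*f - 3 = -3 - 5*f)
K(-162) - 11641 = (-3 - 5*(-162)) - 11641 = (-3 + 810) - 11641 = 807 - 11641 = -10834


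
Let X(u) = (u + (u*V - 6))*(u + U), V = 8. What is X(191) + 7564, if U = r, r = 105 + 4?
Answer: 521464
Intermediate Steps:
r = 109
U = 109
X(u) = (-6 + 9*u)*(109 + u) (X(u) = (u + (u*8 - 6))*(u + 109) = (u + (8*u - 6))*(109 + u) = (u + (-6 + 8*u))*(109 + u) = (-6 + 9*u)*(109 + u))
X(191) + 7564 = (-654 + 9*191² + 975*191) + 7564 = (-654 + 9*36481 + 186225) + 7564 = (-654 + 328329 + 186225) + 7564 = 513900 + 7564 = 521464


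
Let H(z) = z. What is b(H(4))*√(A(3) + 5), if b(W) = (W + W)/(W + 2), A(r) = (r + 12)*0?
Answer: 4*√5/3 ≈ 2.9814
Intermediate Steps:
A(r) = 0 (A(r) = (12 + r)*0 = 0)
b(W) = 2*W/(2 + W) (b(W) = (2*W)/(2 + W) = 2*W/(2 + W))
b(H(4))*√(A(3) + 5) = (2*4/(2 + 4))*√(0 + 5) = (2*4/6)*√5 = (2*4*(⅙))*√5 = 4*√5/3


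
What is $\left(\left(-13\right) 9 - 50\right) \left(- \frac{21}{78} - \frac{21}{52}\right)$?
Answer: $\frac{5845}{52} \approx 112.4$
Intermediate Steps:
$\left(\left(-13\right) 9 - 50\right) \left(- \frac{21}{78} - \frac{21}{52}\right) = \left(-117 - 50\right) \left(\left(-21\right) \frac{1}{78} - \frac{21}{52}\right) = - 167 \left(- \frac{7}{26} - \frac{21}{52}\right) = \left(-167\right) \left(- \frac{35}{52}\right) = \frac{5845}{52}$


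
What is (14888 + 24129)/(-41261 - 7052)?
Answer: -39017/48313 ≈ -0.80759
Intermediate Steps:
(14888 + 24129)/(-41261 - 7052) = 39017/(-48313) = 39017*(-1/48313) = -39017/48313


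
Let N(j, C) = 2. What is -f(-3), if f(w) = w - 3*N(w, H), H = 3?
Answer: 9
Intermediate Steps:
f(w) = -6 + w (f(w) = w - 3*2 = w - 6 = -6 + w)
-f(-3) = -(-6 - 3) = -1*(-9) = 9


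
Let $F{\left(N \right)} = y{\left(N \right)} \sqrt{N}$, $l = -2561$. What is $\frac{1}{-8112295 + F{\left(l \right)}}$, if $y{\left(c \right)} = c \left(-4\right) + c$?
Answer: $- \frac{8112295}{65960502127354} - \frac{7683 i \sqrt{2561}}{65960502127354} \approx -1.2299 \cdot 10^{-7} - 5.8946 \cdot 10^{-9} i$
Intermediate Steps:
$y{\left(c \right)} = - 3 c$ ($y{\left(c \right)} = - 4 c + c = - 3 c$)
$F{\left(N \right)} = - 3 N^{\frac{3}{2}}$ ($F{\left(N \right)} = - 3 N \sqrt{N} = - 3 N^{\frac{3}{2}}$)
$\frac{1}{-8112295 + F{\left(l \right)}} = \frac{1}{-8112295 - 3 \left(-2561\right)^{\frac{3}{2}}} = \frac{1}{-8112295 - 3 \left(- 2561 i \sqrt{2561}\right)} = \frac{1}{-8112295 + 7683 i \sqrt{2561}}$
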